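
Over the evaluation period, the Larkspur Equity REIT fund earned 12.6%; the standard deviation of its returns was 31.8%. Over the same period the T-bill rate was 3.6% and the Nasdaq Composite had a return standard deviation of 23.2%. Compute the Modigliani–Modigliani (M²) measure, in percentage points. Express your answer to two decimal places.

Sharpe = (Rp − Rf) / σp = (12.6% − 3.6%) / 31.8% = 0.2830
M² = Rf + Sharpe × σm = 3.6% + 0.2830 × 23.2% = 10.1656%

10.17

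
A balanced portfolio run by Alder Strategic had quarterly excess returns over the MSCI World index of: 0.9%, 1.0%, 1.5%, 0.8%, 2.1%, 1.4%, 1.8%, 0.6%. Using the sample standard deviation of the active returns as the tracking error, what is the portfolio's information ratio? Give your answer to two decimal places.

2.41

r̄ = (0.9 + 1 + 1.5 + 0.8 + 2.1 + 1.4 + 1.8 + 0.6) / 8 = 1.2625%
Σ(r − r̄)² = (0.9 − 1.2625)² + (1 − 1.2625)² + … = 1.9188
sample σ = √(1.9188 / 7) = √0.2741 = 0.5235%
IR = r̄ / tracking error = 1.2625 / 0.5235 = 2.4117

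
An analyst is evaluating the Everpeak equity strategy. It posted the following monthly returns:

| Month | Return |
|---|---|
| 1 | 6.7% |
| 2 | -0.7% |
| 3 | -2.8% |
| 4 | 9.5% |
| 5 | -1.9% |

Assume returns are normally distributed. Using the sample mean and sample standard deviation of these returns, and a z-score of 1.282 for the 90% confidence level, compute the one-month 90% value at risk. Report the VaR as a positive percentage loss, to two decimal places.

Mean return μ = 10.80 / 5 = 2.1600%
Sample σ = √[Σ(r − μ)² / 4] = √[123.7520 / 4] = √30.9380 = 5.5622%
VaR = −(μ − z·σ) = −(2.1600 − 1.282 × 5.5622) = −(-4.9707) = 4.9707%

4.97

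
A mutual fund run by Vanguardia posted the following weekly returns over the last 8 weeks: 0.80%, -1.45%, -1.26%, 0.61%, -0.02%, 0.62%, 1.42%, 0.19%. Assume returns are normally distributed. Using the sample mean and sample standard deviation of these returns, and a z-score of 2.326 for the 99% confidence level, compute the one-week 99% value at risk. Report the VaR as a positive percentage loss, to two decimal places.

2.22

Mean return μ = 0.910 / 8 = 0.1138%
Σ(r − μ)² = 7.0360; sample σ = √(7.0360/7) = 1.0026%
VaR = −(μ − z·σ) = −(0.1138 − 2.326 × 1.0026) = −(-2.2182) = 2.2182%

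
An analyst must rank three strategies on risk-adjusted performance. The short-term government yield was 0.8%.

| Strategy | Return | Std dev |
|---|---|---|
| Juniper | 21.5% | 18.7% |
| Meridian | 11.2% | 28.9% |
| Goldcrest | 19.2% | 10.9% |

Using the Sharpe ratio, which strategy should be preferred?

Juniper: Sharpe ratio = (21.5% − 0.8%) / 18.7% = 1.107
Meridian: Sharpe ratio = (11.2% − 0.8%) / 28.9% = 0.360
Goldcrest: Sharpe ratio = (19.2% − 0.8%) / 10.9% = 1.688
Highest: Goldcrest (1.688).

Goldcrest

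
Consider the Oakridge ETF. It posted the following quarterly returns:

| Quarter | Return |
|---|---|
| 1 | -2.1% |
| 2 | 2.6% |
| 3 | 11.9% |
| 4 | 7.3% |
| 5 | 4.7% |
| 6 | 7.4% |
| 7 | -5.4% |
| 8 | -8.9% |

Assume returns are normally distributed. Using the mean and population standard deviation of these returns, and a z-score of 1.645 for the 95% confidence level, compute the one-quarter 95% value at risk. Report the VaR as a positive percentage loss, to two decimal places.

8.74

r̄ = (-2.1 + 2.6 + 11.9 + 7.3 + 4.7 + 7.4 − 5.4 − 8.9) / 8 = 2.1875%
Population σ = √[Σ(r − r̄)² / 8] = √[353.0088 / 8] = √44.1261 = 6.6427%
VaR = −(r̄ − z·σ) = −(2.1875 − 1.645 × 6.6427) = −(-8.7397) = 8.7397%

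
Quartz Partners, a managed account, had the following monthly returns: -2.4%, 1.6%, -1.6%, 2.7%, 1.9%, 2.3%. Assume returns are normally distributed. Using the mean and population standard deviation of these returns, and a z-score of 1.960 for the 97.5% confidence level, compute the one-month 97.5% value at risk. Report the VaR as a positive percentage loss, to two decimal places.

3.15

μ = (-2.4 + 1.6 − 1.6 + 2.7 + 1.9 + 2.3) / 6 = 4.50 / 6 = 0.7500%
Population σ = √[Σ(r − μ)² / 6] = √[23.6950 / 6] = √3.9492 = 1.9873%
VaR = −(μ − z·σ) = −(0.7500 − 1.960 × 1.9873) = −(-3.1451) = 3.1451%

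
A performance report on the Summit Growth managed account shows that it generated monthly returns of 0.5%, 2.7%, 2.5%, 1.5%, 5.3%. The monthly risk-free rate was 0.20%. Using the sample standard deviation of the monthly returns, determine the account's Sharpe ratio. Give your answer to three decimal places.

Mean return r̄ = 12.50 / 5 = 2.5000%
Sample std dev = √[12.8800 / 4] = 1.7944%
Sharpe = (r̄ − rf) / σ = (2.5000 − 0.2) / 1.7944 = 2.3000 / 1.7944 = 1.2818

1.282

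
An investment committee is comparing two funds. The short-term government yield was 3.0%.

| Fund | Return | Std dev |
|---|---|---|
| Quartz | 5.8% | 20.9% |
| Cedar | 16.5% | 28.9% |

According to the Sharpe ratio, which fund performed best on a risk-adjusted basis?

Quartz: Sharpe ratio = (5.8% − 3.0%) / 20.9% = 0.134
Cedar: Sharpe ratio = (16.5% − 3.0%) / 28.9% = 0.467
Highest: Cedar (0.467).

Cedar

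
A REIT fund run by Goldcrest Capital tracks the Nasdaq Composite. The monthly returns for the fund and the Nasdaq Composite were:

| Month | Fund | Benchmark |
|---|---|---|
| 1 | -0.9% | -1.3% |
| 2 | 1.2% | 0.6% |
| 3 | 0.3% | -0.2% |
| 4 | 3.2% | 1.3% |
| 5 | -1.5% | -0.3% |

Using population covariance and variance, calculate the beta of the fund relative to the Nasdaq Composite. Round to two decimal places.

1.65

r̄p = 0.4600%,  r̄m = 0.0200%
Cov = Σ(rp − r̄p)(rm − r̄m) / 5 = 1.2788
Var(rm) = Σ(rm − r̄m)² / 5 = 0.7736
β = Cov / Var = 1.2788 / 0.7736 = 1.6531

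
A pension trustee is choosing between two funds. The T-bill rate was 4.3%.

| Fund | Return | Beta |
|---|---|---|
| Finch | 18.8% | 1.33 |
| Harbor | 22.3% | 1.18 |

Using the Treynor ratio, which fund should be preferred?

Harbor

Finch: Treynor = (18.8% − 4.3%) / 1.33 = 10.902
Harbor: Treynor = (22.3% − 4.3%) / 1.18 = 15.254
Highest: Harbor (15.254).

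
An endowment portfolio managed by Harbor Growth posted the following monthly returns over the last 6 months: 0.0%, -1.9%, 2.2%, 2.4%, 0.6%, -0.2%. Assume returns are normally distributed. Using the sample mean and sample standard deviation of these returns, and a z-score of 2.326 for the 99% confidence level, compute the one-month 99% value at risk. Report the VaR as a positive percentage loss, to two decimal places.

3.24

Mean return r̄ = 3.10 / 6 = 0.5167%
Sample std dev = √[13.0083 / 5] = 1.6130%
VaR = −(r̄ − z·σ) = −(0.5167 − 2.326 × 1.6130) = −(-3.2351) = 3.2351%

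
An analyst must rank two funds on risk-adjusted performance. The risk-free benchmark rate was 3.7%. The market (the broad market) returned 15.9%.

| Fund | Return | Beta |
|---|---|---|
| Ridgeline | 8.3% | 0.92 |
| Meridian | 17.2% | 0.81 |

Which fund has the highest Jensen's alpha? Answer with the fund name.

Ridgeline: α = 8.3% − [3.7% + 0.92 × (15.9% − 3.7%)] = -6.624
Meridian: α = 17.2% − [3.7% + 0.81 × (15.9% − 3.7%)] = 3.618
Highest: Meridian (3.618).

Meridian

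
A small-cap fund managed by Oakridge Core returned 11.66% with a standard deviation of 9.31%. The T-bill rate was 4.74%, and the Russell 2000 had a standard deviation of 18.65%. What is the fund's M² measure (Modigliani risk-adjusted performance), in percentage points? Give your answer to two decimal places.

Sharpe = (Rp − Rf) / σp = (11.66% − 4.74%) / 9.31% = 0.7433
M² = Rf + Sharpe × σm = 4.74% + 0.7433 × 18.65% = 18.6025%

18.60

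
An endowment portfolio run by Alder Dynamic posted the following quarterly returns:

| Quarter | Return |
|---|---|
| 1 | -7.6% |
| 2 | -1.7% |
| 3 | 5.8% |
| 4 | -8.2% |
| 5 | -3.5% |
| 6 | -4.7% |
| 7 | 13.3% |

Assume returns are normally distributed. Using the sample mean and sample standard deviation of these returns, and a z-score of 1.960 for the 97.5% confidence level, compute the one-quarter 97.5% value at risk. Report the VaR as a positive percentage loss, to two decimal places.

Mean return r̄ = -6.60 / 7 = -0.9429%
Σ(r − r̄)² = (-7.6 − (-0.9429))² + (-1.7 − (-0.9429))² + … = 366.5371
sample σ = √(366.5371 / 6) = √61.0895 = 7.8160%
VaR = −(r̄ − z·σ) = −(-0.9429 − 1.960 × 7.8160) = −(-16.2623) = 16.2623%

16.26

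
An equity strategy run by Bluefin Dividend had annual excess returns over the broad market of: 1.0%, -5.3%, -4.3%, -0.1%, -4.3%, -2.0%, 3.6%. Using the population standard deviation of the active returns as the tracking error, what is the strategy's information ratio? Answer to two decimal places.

μ = (1 − 5.3 − 4.3 − 0.1 − 4.3 − 2 + 3.6) / 7 = -11.40 / 7 = -1.6286%
Population σ = √[Σ(r − μ)² / 7] = √[64.4743 / 7] = √9.2106 = 3.0349%
IR = μ / tracking error = -1.6286 / 3.0349 = -0.5366

-0.54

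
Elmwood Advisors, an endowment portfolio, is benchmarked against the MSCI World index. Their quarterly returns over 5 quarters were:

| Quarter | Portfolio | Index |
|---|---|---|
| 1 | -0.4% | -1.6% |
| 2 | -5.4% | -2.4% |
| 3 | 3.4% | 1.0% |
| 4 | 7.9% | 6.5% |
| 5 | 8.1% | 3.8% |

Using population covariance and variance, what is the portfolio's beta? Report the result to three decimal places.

1.432

r̄p = 2.7200%,  r̄m = 1.4600%
Cov = Σ(rp − r̄p)(rm − r̄m) / 5 = 15.8548
Var(rm) = Σ(rm − r̄m)² / 5 = 11.0704
β = Cov / Var = 15.8548 / 11.0704 = 1.4322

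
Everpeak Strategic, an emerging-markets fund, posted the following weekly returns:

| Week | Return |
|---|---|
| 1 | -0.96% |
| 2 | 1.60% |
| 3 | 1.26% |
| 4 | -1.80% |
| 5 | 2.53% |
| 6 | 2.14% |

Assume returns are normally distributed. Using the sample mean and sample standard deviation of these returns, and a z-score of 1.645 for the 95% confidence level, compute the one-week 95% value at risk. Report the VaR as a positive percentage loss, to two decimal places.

2.10

r̄ = (-0.96 + 1.6 + 1.26 − 1.8 + 2.53 + 2.14) / 6 = 0.7950%
Σ(r − r̄)² = (-0.96 − 0.7950)² + (1.6 − 0.7950)² + … = 15.4976
σ = √[15.4976 / 5] = 1.7605%
VaR = −(r̄ − z·σ) = −(0.7950 − 1.645 × 1.7605) = −(-2.1010) = 2.1010%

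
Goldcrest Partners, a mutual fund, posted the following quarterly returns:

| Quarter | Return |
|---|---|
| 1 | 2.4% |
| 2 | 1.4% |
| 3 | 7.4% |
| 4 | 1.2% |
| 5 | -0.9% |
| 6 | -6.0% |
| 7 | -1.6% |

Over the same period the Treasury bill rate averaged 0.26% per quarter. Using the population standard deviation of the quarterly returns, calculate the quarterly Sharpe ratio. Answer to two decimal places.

0.08

r̄ = (2.4 + 1.4 + 7.4 + 1.2 − 0.9 − 6 − 1.6) / 7 = 3.90 / 7 = 0.5571%
Σ(r − r̄)² = (2.4 − 0.5571)² + (1.4 − 0.5571)² + (7.4 − 0.5571)² + … = 101.1171
σ = √[101.1171 / 7] = 3.8007%
Sharpe = (r̄ − rf) / σ = (0.5571 − 0.26) / 3.8007 = 0.2971 / 3.8007 = 0.0782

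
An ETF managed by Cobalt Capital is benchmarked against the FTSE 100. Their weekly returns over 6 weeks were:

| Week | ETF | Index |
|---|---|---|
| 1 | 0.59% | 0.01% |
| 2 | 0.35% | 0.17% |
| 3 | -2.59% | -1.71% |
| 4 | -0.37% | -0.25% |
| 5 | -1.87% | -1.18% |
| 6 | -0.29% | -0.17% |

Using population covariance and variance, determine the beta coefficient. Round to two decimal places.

1.66

r̄p = -0.6967%,  r̄m = -0.5217%
Cov = Σ(rp − r̄p)(rm − r̄m) / 6 = 0.7770
Var(rm) = Σ(rm − r̄m)² / 6 = 0.4673
β = Cov / Var = 0.7770 / 0.4673 = 1.6627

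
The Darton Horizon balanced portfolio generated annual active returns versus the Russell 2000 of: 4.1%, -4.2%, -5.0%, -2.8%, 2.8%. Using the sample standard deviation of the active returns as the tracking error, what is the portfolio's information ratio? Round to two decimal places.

-0.24

Mean return r̄ = -5.10 / 5 = -1.0200%
Σ(r − r̄)² = 69.9280; sample σ = √(69.9280/4) = 4.1811%
IR = r̄ / tracking error = -1.0200 / 4.1811 = -0.2440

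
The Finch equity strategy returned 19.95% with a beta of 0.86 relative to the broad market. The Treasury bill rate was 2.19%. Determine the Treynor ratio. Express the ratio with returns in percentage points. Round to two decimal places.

Treynor = (Rp − Rf) / β = (19.95% − 2.19%) / 0.86 = 17.76 / 0.86 = 20.6512

20.65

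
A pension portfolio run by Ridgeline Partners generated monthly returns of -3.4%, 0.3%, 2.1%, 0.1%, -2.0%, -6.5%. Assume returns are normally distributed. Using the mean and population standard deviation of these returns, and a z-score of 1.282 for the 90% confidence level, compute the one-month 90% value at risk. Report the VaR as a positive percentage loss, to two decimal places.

r̄ = (-3.4 + 0.3 + 2.1 + 0.1 − 2 − 6.5) / 6 = -1.5667%
Population std dev = √[47.5933 / 6] = 2.8164%
VaR = −(r̄ − z·σ) = −(-1.5667 − 1.282 × 2.8164) = −(-5.1773) = 5.1773%

5.18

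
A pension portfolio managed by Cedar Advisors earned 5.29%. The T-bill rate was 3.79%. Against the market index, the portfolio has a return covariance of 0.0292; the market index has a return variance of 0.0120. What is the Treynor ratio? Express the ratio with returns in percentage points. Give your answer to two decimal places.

β = Cov / Var = 0.0292 / 0.0120 = 2.4333
Treynor = (Rp − Rf) / β = (5.29% − 3.79%) / 2.4333 = 1.50 / 2.4333 = 0.6164

0.62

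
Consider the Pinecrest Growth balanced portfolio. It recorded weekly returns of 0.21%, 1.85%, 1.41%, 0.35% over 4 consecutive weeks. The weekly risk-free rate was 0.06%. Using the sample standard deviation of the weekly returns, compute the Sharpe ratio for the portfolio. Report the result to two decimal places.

1.12

Mean return r̄ = 3.820 / 4 = 0.9550%
Sample σ = √[Σ(r − r̄)² / 3] = √[1.9291 / 3] = √0.6430 = 0.8019%
Sharpe = (r̄ − rf) / σ = (0.9550 − 0.06) / 0.8019 = 0.8950 / 0.8019 = 1.1161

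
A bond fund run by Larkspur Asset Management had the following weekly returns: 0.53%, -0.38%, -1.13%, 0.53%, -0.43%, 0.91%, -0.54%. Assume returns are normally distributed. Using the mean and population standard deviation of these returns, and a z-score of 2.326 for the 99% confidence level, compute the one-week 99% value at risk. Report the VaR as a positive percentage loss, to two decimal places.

1.66

r̄ = (0.53 − 0.38 − 1.13 + 0.53 − 0.43 + 0.91 − 0.54) / 7 = -0.0729%
Σ(r − r̄)² = 3.2505; population σ = √(3.2505/7) = 0.6814%
VaR = −(r̄ − z·σ) = −(-0.0729 − 2.326 × 0.6814) = −(-1.6578) = 1.6578%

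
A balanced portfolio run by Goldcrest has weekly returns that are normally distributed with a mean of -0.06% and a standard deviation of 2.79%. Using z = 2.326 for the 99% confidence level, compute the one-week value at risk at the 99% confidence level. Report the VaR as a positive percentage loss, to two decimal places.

VaR (as % loss) = −(μ − z·σ) = −(-0.06% − 2.326 × 2.79%) = −(-6.54954%) = 6.54954%

6.55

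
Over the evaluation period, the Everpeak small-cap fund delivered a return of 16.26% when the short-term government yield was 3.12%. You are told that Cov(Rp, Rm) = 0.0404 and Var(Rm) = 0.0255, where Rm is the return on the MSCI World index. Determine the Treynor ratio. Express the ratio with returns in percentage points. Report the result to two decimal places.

β = Cov / Var = 0.0404 / 0.0255 = 1.5843
Treynor = (Rp − Rf) / β = (16.26% − 3.12%) / 1.5843 = 13.14 / 1.5843 = 8.2939

8.29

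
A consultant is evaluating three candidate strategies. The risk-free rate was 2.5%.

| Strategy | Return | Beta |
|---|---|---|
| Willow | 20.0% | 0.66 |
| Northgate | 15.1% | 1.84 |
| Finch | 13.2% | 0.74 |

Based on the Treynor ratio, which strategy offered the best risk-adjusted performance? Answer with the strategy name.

Willow

Willow: Treynor = (20.0% − 2.5%) / 0.66 = 26.515
Northgate: Treynor = (15.1% − 2.5%) / 1.84 = 6.848
Finch: Treynor = (13.2% − 2.5%) / 0.74 = 14.459
Highest: Willow (26.515).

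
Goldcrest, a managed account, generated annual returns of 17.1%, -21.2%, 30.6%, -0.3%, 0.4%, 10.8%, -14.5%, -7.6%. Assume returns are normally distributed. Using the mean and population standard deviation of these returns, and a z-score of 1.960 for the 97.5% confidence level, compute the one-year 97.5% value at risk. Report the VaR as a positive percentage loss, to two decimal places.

r̄ = (17.1 − 21.2 + 30.6 − 0.3 + 0.4 + 10.8 − 14.5 − 7.6) / 8 = 1.9125%
Σ(r − r̄)² = 2033.8488; population σ = √(2033.8488/8) = 15.9446%
VaR = −(r̄ − z·σ) = −(1.9125 − 1.960 × 15.9446) = −(-29.3389) = 29.3389%

29.34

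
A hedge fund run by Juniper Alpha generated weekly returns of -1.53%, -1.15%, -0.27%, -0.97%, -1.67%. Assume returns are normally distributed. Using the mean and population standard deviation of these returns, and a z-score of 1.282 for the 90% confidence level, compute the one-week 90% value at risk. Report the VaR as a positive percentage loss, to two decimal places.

Mean return r̄ = -5.590 / 5 = -1.1180%
Population std dev = √[1.2165 / 5] = 0.4933%
VaR = −(r̄ − z·σ) = −(-1.1180 − 1.282 × 0.4933) = −(-1.7504) = 1.7504%

1.75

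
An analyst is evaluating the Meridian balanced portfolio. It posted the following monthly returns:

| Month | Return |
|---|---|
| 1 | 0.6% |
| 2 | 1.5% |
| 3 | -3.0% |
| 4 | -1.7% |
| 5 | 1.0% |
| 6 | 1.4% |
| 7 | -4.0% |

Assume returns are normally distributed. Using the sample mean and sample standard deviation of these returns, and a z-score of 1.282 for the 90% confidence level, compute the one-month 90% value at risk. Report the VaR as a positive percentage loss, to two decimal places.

3.51

r̄ = (0.6 + 1.5 − 3 − 1.7 + 1 + 1.4 − 4) / 7 = -4.20 / 7 = -0.6000%
Σ(r − r̄)² = (0.6 − (-0.6000))² + (1.5 − (-0.6000))² + (-3 − (-0.6000))² + … = 30.9400
sample σ = √(30.9400 / 6) = √5.1567 = 2.2708%
VaR = −(r̄ − z·σ) = −(-0.6000 − 1.282 × 2.2708) = −(-3.5112) = 3.5112%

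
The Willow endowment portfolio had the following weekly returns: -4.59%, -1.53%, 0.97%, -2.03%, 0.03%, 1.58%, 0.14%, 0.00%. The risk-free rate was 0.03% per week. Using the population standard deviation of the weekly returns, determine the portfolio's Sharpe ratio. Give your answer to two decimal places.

-0.38

μ = (-4.59 − 1.53 + 0.97 − 2.03 + 0.03 + 1.58 + 0.14 + 0) / 8 = -0.6788%
Σ(r − μ)² = 27.3021; population σ = √(27.3021/8) = 1.8474%
Sharpe = (μ − rf) / σ = (-0.6788 − 0.03) / 1.8474 = -0.7088 / 1.8474 = -0.3837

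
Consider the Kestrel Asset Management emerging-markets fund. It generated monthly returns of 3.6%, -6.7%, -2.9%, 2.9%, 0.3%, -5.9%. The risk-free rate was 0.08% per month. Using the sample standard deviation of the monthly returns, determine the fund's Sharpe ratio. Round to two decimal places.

-0.35

r̄ = (3.6 − 6.7 − 2.9 + 2.9 + 0.3 − 5.9) / 6 = -1.4500%
Σ(r − r̄)² = 96.9550; sample σ = √(96.9550/5) = 4.4035%
Sharpe = (r̄ − rf) / σ = (-1.4500 − 0.08) / 4.4035 = -1.5300 / 4.4035 = -0.3475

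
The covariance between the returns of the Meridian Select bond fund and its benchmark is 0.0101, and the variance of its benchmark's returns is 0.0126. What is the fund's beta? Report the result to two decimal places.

0.80

β = Cov(Rp, Rm) / Var(Rm) = 0.0101 / 0.0126 = 0.8016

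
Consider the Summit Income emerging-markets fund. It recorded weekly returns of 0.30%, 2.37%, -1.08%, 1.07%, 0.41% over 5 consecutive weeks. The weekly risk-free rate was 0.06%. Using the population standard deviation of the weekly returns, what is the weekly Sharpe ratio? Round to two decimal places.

0.49

μ = (0.3 + 2.37 − 1.08 + 1.07 + 0.41) / 5 = 0.6140%
Σ(r − μ)² = (0.3 − 0.6140)² + (2.37 − 0.6140)² + (-1.08 − 0.6140)² + … = 6.3013
σ = √[6.3013 / 5] = 1.1226%
Sharpe = (μ − rf) / σ = (0.6140 − 0.06) / 1.1226 = 0.5540 / 1.1226 = 0.4935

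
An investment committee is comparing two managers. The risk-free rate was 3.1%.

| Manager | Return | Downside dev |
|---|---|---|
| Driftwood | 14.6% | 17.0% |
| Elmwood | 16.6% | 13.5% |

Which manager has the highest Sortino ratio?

Driftwood: Sortino ratio = (14.6% − 3.1%) / 17.0% = 0.676
Elmwood: Sortino ratio = (16.6% − 3.1%) / 13.5% = 1.000
Highest: Elmwood (1.000).

Elmwood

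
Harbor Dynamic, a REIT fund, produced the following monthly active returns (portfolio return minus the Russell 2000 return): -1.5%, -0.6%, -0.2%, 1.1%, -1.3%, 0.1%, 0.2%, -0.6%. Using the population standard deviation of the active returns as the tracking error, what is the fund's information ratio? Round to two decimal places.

μ = (-1.5 − 0.6 − 0.2 + 1.1 − 1.3 + 0.1 + 0.2 − 0.6) / 8 = -0.3500%
Population std dev = √[4.9800 / 8] = 0.7890%
IR = μ / tracking error = -0.3500 / 0.7890 = -0.4436

-0.44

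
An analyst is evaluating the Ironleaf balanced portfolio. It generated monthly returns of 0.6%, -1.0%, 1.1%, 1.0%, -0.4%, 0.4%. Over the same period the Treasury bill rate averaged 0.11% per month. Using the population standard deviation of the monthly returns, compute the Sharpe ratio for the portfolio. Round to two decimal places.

μ = (0.6 − 1 + 1.1 + 1 − 0.4 + 0.4) / 6 = 1.70 / 6 = 0.2833%
Σ(r − μ)² = (0.6 − 0.2833)² + (-1 − 0.2833)² + (1.1 − 0.2833)² + … = 3.4083
population σ = √(3.4083 / 6) = √0.5681 = 0.7537%
Sharpe = (μ − rf) / σ = (0.2833 − 0.11) / 0.7537 = 0.1733 / 0.7537 = 0.2299

0.23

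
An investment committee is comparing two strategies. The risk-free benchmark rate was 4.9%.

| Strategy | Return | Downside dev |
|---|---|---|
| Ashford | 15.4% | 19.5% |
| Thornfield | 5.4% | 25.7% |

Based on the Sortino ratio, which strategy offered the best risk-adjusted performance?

Ashford: Sortino ratio = (15.4% − 4.9%) / 19.5% = 0.538
Thornfield: Sortino ratio = (5.4% − 4.9%) / 25.7% = 0.019
Highest: Ashford (0.538).

Ashford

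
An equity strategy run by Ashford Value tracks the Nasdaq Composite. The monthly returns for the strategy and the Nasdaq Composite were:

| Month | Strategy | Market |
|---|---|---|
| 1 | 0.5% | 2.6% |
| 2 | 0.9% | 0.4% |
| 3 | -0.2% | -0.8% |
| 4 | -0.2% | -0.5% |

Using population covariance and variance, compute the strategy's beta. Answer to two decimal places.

0.21

r̄p = 0.2500%,  r̄m = 0.4250%
Cov = Σ(rp − r̄p)(rm − r̄m) / 4 = 0.3738
Var(rm) = Σ(rm − r̄m)² / 4 = 1.7719
β = Cov / Var = 0.3738 / 1.7719 = 0.2110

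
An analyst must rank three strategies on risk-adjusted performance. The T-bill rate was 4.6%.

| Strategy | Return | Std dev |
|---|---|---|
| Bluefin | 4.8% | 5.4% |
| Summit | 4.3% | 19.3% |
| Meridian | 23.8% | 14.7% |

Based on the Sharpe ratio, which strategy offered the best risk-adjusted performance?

Bluefin: Sharpe ratio = (4.8% − 4.6%) / 5.4% = 0.037
Summit: Sharpe ratio = (4.3% − 4.6%) / 19.3% = -0.016
Meridian: Sharpe ratio = (23.8% − 4.6%) / 14.7% = 1.306
Highest: Meridian (1.306).

Meridian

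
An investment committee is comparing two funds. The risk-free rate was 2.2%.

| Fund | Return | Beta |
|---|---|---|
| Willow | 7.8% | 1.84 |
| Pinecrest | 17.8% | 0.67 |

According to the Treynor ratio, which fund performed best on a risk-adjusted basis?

Pinecrest

Willow: Treynor = (7.8% − 2.2%) / 1.84 = 3.043
Pinecrest: Treynor = (17.8% − 2.2%) / 0.67 = 23.284
Highest: Pinecrest (23.284).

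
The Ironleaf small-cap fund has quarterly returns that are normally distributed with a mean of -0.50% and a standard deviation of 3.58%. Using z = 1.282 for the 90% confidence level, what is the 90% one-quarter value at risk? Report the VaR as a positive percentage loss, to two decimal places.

VaR (as % loss) = −(μ − z·σ) = −(-0.50% − 1.282 × 3.58%) = −(-5.08956%) = 5.08956%

5.09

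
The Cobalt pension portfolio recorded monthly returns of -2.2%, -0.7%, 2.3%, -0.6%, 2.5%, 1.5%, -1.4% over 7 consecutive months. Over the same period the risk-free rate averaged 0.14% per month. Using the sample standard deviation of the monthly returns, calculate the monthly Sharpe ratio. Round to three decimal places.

0.032

Mean return μ = 1.40 / 7 = 0.2000%
Σ(r − μ)² = (-2.2 − 0.2000)² + (-0.7 − 0.2000)² + (2.3 − 0.2000)² + … = 21.1600
σ = √[21.1600 / 6] = 1.8779%
Sharpe = (μ − rf) / σ = (0.2000 − 0.14) / 1.8779 = 0.0600 / 1.8779 = 0.0320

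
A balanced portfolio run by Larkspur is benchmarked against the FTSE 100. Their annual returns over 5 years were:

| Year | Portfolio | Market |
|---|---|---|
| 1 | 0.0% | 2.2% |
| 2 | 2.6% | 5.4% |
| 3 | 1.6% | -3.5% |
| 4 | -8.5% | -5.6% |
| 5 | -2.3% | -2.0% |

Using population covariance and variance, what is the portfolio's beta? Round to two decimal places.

0.71

r̄p = -1.3200%,  r̄m = -0.7000%
Cov = Σ(rp − r̄p)(rm − r̄m) / 5 = 11.2040
Var(rm) = Σ(rm − r̄m)² / 5 = 15.8320
β = Cov / Var = 11.2040 / 15.8320 = 0.7077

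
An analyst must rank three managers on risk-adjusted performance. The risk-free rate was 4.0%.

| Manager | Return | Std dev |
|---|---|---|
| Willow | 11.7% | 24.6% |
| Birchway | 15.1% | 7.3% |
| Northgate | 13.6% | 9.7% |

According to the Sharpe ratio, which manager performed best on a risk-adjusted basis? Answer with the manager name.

Birchway

Willow: Sharpe ratio = (11.7% − 4.0%) / 24.6% = 0.313
Birchway: Sharpe ratio = (15.1% − 4.0%) / 7.3% = 1.521
Northgate: Sharpe ratio = (13.6% − 4.0%) / 9.7% = 0.990
Highest: Birchway (1.521).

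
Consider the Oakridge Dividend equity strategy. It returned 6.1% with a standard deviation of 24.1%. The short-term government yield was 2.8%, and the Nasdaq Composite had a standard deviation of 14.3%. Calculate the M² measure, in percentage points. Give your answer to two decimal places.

Sharpe = (Rp − Rf) / σp = (6.1% − 2.8%) / 24.1% = 0.1369
M² = Rf + Sharpe × σm = 2.8% + 0.1369 × 14.3% = 4.7577%

4.76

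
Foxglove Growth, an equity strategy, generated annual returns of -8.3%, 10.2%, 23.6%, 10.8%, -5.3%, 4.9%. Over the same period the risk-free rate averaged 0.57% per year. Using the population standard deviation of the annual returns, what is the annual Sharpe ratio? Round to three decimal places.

Mean return r̄ = 35.90 / 6 = 5.9833%
Σ(r − r̄)² = (-8.3 − 5.9833)² + (10.2 − 5.9833)² + … = 683.8283
σ = √[683.8283 / 6] = 10.6757%
Sharpe = (r̄ − rf) / σ = (5.9833 − 0.57) / 10.6757 = 5.4133 / 10.6757 = 0.5071

0.507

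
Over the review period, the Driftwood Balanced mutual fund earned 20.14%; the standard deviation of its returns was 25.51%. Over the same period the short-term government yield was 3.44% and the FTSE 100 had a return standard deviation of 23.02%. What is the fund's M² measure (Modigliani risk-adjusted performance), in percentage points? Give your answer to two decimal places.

Sharpe = (Rp − Rf) / σp = (20.14% − 3.44%) / 25.51% = 0.6546
M² = Rf + Sharpe × σm = 3.44% + 0.6546 × 23.02% = 18.5089%

18.51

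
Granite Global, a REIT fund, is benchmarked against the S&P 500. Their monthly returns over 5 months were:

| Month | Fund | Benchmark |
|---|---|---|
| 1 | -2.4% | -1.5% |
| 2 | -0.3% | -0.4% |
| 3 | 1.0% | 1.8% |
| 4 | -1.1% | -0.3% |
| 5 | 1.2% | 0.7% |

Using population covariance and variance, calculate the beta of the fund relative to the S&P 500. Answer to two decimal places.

r̄p = -0.3200%,  r̄m = 0.0600%
Cov = Σ(rp − r̄p)(rm − r̄m) / 5 = 1.3572
Var(rm) = Σ(rm − r̄m)² / 5 = 1.2424
β = Cov / Var = 1.3572 / 1.2424 = 1.0924

1.09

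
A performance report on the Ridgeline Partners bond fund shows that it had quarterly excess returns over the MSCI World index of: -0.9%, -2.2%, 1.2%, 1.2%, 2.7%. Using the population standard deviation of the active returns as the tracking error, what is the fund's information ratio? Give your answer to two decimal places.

0.23

r̄ = (-0.9 − 2.2 + 1.2 + 1.2 + 2.7) / 5 = 0.4000%
Σ(r − r̄)² = (-0.9 − 0.4000)² + (-2.2 − 0.4000)² + … = 15.0200
σ = √[15.0200 / 5] = 1.7332%
IR = r̄ / tracking error = 0.4000 / 1.7332 = 0.2308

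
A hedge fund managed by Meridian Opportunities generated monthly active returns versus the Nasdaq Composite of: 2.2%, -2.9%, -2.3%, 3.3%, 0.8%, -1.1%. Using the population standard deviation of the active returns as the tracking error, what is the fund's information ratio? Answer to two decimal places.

Mean return r̄ = 0.00 / 6 = 0.0000%
Population σ = √[Σ(r − r̄)² / 6] = √[31.2800 / 6] = √5.2133 = 2.2833%
IR = r̄ / tracking error = 0.0000 / 2.2833 = 0.0000

0.00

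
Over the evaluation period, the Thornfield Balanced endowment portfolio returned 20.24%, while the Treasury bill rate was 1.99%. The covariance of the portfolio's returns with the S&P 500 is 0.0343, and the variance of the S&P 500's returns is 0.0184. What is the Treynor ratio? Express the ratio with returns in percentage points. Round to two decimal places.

9.79

β = Cov / Var = 0.0343 / 0.0184 = 1.8641
Treynor = (Rp − Rf) / β = (20.24% − 1.99%) / 1.8641 = 18.25 / 1.8641 = 9.7902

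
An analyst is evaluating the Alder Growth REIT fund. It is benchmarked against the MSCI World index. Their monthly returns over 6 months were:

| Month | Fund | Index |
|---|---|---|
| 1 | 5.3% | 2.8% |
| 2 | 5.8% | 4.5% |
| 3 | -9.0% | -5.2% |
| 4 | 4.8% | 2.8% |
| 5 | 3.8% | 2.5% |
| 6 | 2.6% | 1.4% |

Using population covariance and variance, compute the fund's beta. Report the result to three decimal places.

r̄p = 2.2167%,  r̄m = 1.4667%
Cov = Σ(rp − r̄p)(rm − r̄m) / 6 = 15.8022
Var(rm) = Σ(rm − r̄m)² / 6 = 9.7122
β = Cov / Var = 15.8022 / 9.7122 = 1.6270

1.627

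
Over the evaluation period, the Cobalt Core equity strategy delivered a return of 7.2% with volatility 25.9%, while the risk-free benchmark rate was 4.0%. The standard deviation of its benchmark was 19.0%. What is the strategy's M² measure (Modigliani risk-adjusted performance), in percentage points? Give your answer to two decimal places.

Sharpe = (Rp − Rf) / σp = (7.2% − 4.0%) / 25.9% = 0.1236
M² = Rf + Sharpe × σm = 4.0% + 0.1236 × 19.0% = 6.3484%

6.35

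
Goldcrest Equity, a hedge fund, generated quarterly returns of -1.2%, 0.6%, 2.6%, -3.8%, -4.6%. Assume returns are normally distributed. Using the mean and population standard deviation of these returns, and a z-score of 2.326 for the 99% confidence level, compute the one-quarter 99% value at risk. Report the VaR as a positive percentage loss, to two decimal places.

7.52

r̄ = (-1.2 + 0.6 + 2.6 − 3.8 − 4.6) / 5 = -6.40 / 5 = -1.2800%
Population σ = √[Σ(r − r̄)² / 5] = √[35.9680 / 5] = √7.1936 = 2.6821%
VaR = −(r̄ − z·σ) = −(-1.2800 − 2.326 × 2.6821) = −(-7.5186) = 7.5186%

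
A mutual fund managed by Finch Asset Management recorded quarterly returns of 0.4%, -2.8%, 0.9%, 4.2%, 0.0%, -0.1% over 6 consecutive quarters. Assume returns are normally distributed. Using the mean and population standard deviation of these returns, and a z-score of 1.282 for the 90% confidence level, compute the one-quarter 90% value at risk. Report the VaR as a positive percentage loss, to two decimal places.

r̄ = (0.4 − 2.8 + 0.9 + 4.2 + 0 − 0.1) / 6 = 2.60 / 6 = 0.4333%
Population σ = √[Σ(r − r̄)² / 6] = √[25.3333 / 6] = √4.2222 = 2.0548%
VaR = −(r̄ − z·σ) = −(0.4333 − 1.282 × 2.0548) = −(-2.2010) = 2.2010%

2.20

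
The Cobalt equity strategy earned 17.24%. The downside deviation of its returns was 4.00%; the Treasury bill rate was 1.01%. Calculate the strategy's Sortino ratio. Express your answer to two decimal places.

Sortino = (Rp − Rf) / σd = (17.24% − 1.01%) / 4.00% = 16.23% / 4.00% = 4.0575

4.06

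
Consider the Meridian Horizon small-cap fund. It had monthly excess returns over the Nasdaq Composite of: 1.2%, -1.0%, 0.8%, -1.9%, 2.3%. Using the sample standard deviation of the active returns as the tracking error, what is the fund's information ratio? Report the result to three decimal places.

0.165

r̄ = (1.2 − 1 + 0.8 − 1.9 + 2.3) / 5 = 0.2800%
Σ(r − r̄)² = 11.5880; sample σ = √(11.5880/4) = 1.7021%
IR = r̄ / tracking error = 0.2800 / 1.7021 = 0.1645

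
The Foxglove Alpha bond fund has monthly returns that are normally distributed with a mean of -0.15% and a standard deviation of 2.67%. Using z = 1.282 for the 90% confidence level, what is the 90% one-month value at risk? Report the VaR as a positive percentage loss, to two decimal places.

3.57

VaR (as % loss) = −(μ − z·σ) = −(-0.15% − 1.282 × 2.67%) = −(-3.57294%) = 3.57294%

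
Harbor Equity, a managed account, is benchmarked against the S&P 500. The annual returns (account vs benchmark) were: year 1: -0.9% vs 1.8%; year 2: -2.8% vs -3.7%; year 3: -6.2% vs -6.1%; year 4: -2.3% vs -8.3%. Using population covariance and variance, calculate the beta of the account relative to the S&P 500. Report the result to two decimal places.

r̄p = -3.0500%,  r̄m = -4.0750%
Cov = Σ(rp − r̄p)(rm − r̄m) / 4 = 3.9838
Var(rm) = Σ(rm − r̄m)² / 4 = 14.1519
β = Cov / Var = 3.9838 / 14.1519 = 0.2815

0.28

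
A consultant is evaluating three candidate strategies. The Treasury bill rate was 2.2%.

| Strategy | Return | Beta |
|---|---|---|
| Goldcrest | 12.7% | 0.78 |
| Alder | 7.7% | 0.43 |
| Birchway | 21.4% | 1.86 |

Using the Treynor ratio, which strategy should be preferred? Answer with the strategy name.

Goldcrest: Treynor = (12.7% − 2.2%) / 0.78 = 13.462
Alder: Treynor = (7.7% − 2.2%) / 0.43 = 12.791
Birchway: Treynor = (21.4% − 2.2%) / 1.86 = 10.323
Highest: Goldcrest (13.462).

Goldcrest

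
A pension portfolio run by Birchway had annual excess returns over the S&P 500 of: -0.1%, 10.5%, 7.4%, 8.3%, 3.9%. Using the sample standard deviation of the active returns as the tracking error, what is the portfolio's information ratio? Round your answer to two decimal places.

μ = (-0.1 + 10.5 + 7.4 + 8.3 + 3.9) / 5 = 6.0000%
Sample std dev = √[69.1200 / 4] = 4.1569%
IR = μ / tracking error = 6.0000 / 4.1569 = 1.4434

1.44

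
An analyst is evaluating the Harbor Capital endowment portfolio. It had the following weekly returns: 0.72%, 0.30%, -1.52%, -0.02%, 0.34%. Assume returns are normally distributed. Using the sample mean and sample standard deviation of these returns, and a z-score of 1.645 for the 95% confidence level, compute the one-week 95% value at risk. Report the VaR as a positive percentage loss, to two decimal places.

1.47

r̄ = (0.72 + 0.3 − 1.52 − 0.02 + 0.34) / 5 = -0.180 / 5 = -0.0360%
Σ(r − r̄)² = (0.72 − (-0.0360))² + (0.3 − (-0.0360))² + … = 3.0283
sample σ = √(3.0283 / 4) = √0.7571 = 0.8701%
VaR = −(r̄ − z·σ) = −(-0.0360 − 1.645 × 0.8701) = −(-1.4673) = 1.4673%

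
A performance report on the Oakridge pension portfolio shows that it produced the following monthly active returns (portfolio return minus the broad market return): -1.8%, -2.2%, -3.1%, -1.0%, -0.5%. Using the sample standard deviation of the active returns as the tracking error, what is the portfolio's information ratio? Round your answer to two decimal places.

-1.69

Mean return r̄ = -8.60 / 5 = -1.7200%
Σ(r − r̄)² = 4.1480; sample σ = √(4.1480/4) = 1.0183%
IR = r̄ / tracking error = -1.7200 / 1.0183 = -1.6891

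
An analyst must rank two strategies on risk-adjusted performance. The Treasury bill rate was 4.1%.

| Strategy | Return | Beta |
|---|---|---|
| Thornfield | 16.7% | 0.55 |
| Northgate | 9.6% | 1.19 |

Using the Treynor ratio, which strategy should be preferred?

Thornfield: Treynor = (16.7% − 4.1%) / 0.55 = 22.909
Northgate: Treynor = (9.6% − 4.1%) / 1.19 = 4.622
Highest: Thornfield (22.909).

Thornfield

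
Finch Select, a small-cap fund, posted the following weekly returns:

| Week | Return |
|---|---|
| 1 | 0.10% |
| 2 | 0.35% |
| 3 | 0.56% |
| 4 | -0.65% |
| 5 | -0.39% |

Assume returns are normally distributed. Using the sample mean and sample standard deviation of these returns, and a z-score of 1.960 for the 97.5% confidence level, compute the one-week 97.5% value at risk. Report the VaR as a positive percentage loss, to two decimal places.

Mean return r̄ = -0.030 / 5 = -0.0060%
Sample std dev = √[1.0205 / 4] = 0.5051%
VaR = −(r̄ − z·σ) = −(-0.0060 − 1.960 × 0.5051) = −(-0.9960) = 0.9960%

1.00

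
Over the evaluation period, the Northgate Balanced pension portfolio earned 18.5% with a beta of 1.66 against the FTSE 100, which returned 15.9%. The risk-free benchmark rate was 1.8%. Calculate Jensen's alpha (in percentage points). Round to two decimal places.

-6.71

CAPM expected return = Rf + β(Rm − Rf) = 1.8% + 1.66 × (15.9% − 1.8%) = 1.8 + 1.66 × 14.10 = 25.2060%
Jensen's α = Rp − E[R] = 18.5% − 25.2060% = -6.7060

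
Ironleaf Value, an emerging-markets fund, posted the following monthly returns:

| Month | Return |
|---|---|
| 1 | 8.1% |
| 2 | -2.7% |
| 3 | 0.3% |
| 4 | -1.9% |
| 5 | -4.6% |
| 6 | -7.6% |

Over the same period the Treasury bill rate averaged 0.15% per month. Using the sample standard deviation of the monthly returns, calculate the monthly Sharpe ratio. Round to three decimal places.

μ = (8.1 − 2.7 + 0.3 − 1.9 − 4.6 − 7.6) / 6 = -1.4000%
Σ(r − μ)² = 143.7600; sample σ = √(143.7600/5) = 5.3621%
Sharpe = (μ − rf) / σ = (-1.4000 − 0.15) / 5.3621 = -1.5500 / 5.3621 = -0.2891

-0.289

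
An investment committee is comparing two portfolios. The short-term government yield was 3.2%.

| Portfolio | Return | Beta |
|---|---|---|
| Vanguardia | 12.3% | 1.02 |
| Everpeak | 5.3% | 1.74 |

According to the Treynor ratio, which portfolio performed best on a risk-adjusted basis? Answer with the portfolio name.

Vanguardia: Treynor = (12.3% − 3.2%) / 1.02 = 8.922
Everpeak: Treynor = (5.3% − 3.2%) / 1.74 = 1.207
Highest: Vanguardia (8.922).

Vanguardia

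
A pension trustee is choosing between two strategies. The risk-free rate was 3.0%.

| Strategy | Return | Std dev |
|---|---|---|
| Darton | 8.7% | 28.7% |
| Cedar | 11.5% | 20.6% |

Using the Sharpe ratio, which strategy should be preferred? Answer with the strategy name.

Darton: Sharpe ratio = (8.7% − 3.0%) / 28.7% = 0.199
Cedar: Sharpe ratio = (11.5% − 3.0%) / 20.6% = 0.413
Highest: Cedar (0.413).

Cedar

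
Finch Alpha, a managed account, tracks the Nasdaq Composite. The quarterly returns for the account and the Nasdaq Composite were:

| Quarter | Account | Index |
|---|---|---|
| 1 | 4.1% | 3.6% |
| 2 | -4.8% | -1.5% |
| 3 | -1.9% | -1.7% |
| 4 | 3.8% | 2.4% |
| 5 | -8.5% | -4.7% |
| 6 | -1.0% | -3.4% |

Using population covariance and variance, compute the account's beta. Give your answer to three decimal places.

1.331

r̄p = -1.3833%,  r̄m = -0.8833%
Cov = Σ(rp − r̄p)(rm − r̄m) / 6 = 11.7214
Var(rm) = Σ(rm − r̄m)² / 6 = 8.8047
β = Cov / Var = 11.7214 / 8.8047 = 1.3313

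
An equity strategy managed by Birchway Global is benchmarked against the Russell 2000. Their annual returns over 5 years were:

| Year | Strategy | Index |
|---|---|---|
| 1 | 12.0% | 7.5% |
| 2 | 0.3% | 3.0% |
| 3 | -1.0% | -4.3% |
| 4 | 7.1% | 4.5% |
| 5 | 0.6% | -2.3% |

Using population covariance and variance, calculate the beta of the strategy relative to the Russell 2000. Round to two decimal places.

0.99

r̄p = 3.8000%,  r̄m = 1.6800%
Cov = Σ(rp − r̄p)(rm − r̄m) / 5 = 18.7700
Var(rm) = Σ(rm − r̄m)² / 5 = 19.0336
β = Cov / Var = 18.7700 / 19.0336 = 0.9862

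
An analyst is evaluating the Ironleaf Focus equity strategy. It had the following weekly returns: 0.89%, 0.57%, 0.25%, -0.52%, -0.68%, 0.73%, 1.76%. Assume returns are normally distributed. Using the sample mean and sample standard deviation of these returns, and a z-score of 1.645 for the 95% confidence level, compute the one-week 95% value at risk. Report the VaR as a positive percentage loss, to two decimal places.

0.96

r̄ = (0.89 + 0.57 + 0.25 − 0.52 − 0.68 + 0.73 + 1.76) / 7 = 0.4286%
Σ(r − r̄)² = (0.89 − 0.4286)² + (0.57 − 0.4286)² + (0.25 − 0.4286)² + … = 4.2571
sample σ = √(4.2571 / 6) = √0.7095 = 0.8423%
VaR = −(r̄ − z·σ) = −(0.4286 − 1.645 × 0.8423) = −(-0.9570) = 0.9570%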